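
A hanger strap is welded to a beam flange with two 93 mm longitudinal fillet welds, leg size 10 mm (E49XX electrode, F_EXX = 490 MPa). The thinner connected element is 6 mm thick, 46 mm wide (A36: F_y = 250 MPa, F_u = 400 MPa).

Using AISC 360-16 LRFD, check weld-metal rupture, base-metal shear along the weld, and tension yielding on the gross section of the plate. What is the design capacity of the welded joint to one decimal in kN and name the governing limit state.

Weld metal: throat = 0.707×10 = 7.07 mm, L = 2×93 = 186 mm. φR_n = 0.75 × 0.6 × 490 × 7.07 × 186 = 290.0 kN.
Base metal shear (6 mm plate): yield φR_n = 1.0×0.6×250×6×186 = 167.4 kN; rupture φR_n = 0.75×0.6×400×6×186 = 200.9 kN; take 167.4 kN (yield).
Tension yield (gross): A_g = 46×6 = 276 mm². φR_n = 0.90 × 250 × 276 = 62.1 kN.
Governing: min(290.0, 167.4, 62.1) = 62.1 kN → gross-section yield.

62.1 kN (gross-section yield governs)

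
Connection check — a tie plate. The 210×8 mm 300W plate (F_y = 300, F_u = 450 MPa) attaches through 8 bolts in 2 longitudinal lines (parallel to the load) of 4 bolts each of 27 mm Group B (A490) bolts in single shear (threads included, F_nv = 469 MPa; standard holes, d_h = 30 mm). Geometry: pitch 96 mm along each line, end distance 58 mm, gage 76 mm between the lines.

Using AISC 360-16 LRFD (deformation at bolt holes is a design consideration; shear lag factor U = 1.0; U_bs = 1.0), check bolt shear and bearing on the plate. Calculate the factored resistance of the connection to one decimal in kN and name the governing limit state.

Bolt shear: A_b = π(27)²/4 = 572.56 mm². φR_n = 0.75 × 469 × 572.56 × 8 × 1 = 1611.2 kN.
Bearing (8 mm plate, F_u = 450 MPa): end bolts L_c = 58 − 30/2 = 43, R_n = min(1.2×43×8×450, 2.4×27×8×450) = 185.76 kN/bolt; interior L_c = 96 − 30 = 66, R_n = 233.28 kN/bolt. φR_n = 0.75 × (2×185.76 + 6×233.28) = 1328.4 kN.
Governing: min(1611.2, 1328.4) = 1328.4 kN → bearing.

1328.4 kN (bearing governs)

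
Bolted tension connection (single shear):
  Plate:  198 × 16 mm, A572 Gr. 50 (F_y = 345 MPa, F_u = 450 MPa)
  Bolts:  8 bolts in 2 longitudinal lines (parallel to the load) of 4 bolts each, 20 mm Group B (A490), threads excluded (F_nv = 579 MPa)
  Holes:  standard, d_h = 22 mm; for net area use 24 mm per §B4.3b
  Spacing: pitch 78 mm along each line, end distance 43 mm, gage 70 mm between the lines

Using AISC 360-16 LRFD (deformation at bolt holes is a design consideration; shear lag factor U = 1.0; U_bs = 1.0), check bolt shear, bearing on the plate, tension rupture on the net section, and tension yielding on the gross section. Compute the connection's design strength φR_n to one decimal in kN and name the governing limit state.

Bolt shear: A_b = π(20)²/4 = 314.16 mm². φR_n = 0.75 × 579 × 314.16 × 8 × 1 = 1091.4 kN.
Bearing (16 mm plate, F_u = 450 MPa): end bolts L_c = 43 − 22/2 = 32, R_n = min(1.2×32×16×450, 2.4×20×16×450) = 276.48 kN/bolt; interior L_c = 78 − 22 = 56, R_n = 345.6 kN/bolt. φR_n = 0.75 × (2×276.48 + 6×345.6) = 1969.9 kN.
Tension rupture (net): A_n = (198 − 2×24)×16 = 2400 mm² (U = 1.0, A_e = A_n). φR_n = 0.75 × 450 × 2400 = 810.0 kN.
Tension yield (gross): A_g = 198×16 = 3168 mm². φR_n = 0.90 × 345 × 3168 = 983.7 kN.
Governing: min(1091.4, 1969.9, 810.0, 983.7) = 810.0 kN → net-section rupture.

810.0 kN (net-section rupture governs)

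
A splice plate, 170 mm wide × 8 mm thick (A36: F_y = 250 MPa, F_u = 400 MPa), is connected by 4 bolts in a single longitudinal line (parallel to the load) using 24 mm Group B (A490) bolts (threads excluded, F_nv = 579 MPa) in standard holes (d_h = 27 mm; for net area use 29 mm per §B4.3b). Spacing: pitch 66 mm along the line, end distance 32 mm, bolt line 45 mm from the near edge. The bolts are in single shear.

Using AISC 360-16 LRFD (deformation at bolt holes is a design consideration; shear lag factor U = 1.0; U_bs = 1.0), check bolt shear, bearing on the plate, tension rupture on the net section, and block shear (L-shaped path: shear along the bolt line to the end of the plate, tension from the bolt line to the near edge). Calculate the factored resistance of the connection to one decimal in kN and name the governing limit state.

Bolt shear: A_b = π(24)²/4 = 452.39 mm². φR_n = 0.75 × 579 × 452.39 × 4 × 1 = 785.8 kN.
Bearing (8 mm plate, F_u = 400 MPa): end bolts L_c = 32 − 27/2 = 18.5, R_n = min(1.2×18.5×8×400, 2.4×24×8×400) = 71.04 kN/bolt; interior L_c = 66 − 27 = 39, R_n = 149.76 kN/bolt. φR_n = 0.75 × (1×71.04 + 3×149.76) = 390.2 kN.
Tension rupture (net): A_n = (170 − 1×29)×8 = 1128 mm² (U = 1.0, A_e = A_n). φR_n = 0.75 × 400 × 1128 = 338.4 kN.
Block shear: shear path 1×[32+3×66] = 1×230 mm, A_gv = 1840, A_nv = 1×(230 − 3.5×29)×8 = 1028 mm²; tension to near edge: (45 − 0.5×29)×8 = 244 mm². R_n = min(0.6×400×1028, 0.6×250×1840) + 1.0×400×244 = min(246.72, 276) + 97.6 = 344.32 kN. φR_n = 0.75 × 344.32 = 258.2 kN.
Governing: min(785.8, 390.2, 338.4, 258.2) = 258.2 kN → block shear.

258.2 kN (block shear governs)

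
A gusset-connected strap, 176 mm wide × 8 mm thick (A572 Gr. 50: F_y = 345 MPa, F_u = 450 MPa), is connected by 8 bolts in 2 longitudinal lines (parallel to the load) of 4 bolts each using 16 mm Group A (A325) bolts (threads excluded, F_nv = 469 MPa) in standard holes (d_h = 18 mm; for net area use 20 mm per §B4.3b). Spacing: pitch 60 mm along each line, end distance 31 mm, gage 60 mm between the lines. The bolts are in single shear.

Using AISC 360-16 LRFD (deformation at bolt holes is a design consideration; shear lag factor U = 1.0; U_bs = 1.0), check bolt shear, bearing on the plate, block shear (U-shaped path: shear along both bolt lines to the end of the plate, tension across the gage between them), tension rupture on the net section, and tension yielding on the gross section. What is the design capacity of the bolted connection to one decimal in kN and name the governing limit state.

367.2 kN (net-section rupture governs)

Bolt shear: A_b = π(16)²/4 = 201.06 mm². φR_n = 0.75 × 469 × 201.06 × 8 × 1 = 565.8 kN.
Bearing (8 mm plate, F_u = 450 MPa): end bolts L_c = 31 − 18/2 = 22, R_n = min(1.2×22×8×450, 2.4×16×8×450) = 95.04 kN/bolt; interior L_c = 60 − 18 = 42, R_n = 138.24 kN/bolt. φR_n = 0.75 × (2×95.04 + 6×138.24) = 764.6 kN.
Block shear: shear path 2×[31+3×60] = 2×211 mm, A_gv = 3376, A_nv = 2×(211 − 3.5×20)×8 = 2256 mm²; tension across gage: (60 − 1×20)×8 = 320 mm². R_n = min(0.6×450×2256, 0.6×345×3376) + 1.0×450×320 = min(609.12, 698.83) + 144 = 753.12 kN. φR_n = 0.75 × 753.12 = 564.8 kN.
Tension rupture (net): A_n = (176 − 2×20)×8 = 1088 mm² (U = 1.0, A_e = A_n). φR_n = 0.75 × 450 × 1088 = 367.2 kN.
Tension yield (gross): A_g = 176×8 = 1408 mm². φR_n = 0.90 × 345 × 1408 = 437.2 kN.
Governing: min(565.8, 764.6, 564.8, 367.2, 437.2) = 367.2 kN → net-section rupture.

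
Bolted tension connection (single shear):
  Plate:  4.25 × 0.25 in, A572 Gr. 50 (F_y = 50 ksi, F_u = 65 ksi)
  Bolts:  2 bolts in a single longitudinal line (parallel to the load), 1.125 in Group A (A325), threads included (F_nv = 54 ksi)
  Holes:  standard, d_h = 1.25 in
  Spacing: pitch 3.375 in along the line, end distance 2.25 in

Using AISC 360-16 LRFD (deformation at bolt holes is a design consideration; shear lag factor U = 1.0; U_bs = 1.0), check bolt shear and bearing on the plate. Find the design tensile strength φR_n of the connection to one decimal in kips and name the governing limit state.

Bolt shear: A_b = π(1.125)²/4 = 0.99402 in². φR_n = 0.75 × 54 × 0.99402 × 2 × 1 = 80.5 kips.
Bearing (0.25 in plate, F_u = 65 ksi): end bolts L_c = 2.25 − 1.25/2 = 1.625, R_n = min(1.2×1.625×0.25×65, 2.4×1.125×0.25×65) = 31.688 kips/bolt; interior L_c = 3.375 − 1.25 = 2.125, R_n = 41.438 kips/bolt. φR_n = 0.75 × (1×31.688 + 1×41.438) = 54.8 kips.
Governing: min(80.5, 54.8) = 54.8 kips → bearing.

54.8 kips (bearing governs)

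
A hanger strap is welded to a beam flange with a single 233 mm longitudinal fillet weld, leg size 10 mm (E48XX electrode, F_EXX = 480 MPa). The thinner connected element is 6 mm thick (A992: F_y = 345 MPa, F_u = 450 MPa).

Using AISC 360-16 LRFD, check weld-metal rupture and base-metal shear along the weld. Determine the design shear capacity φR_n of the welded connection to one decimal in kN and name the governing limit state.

Weld metal: throat = 0.707×10 = 7.07 mm, L = 233 mm. φR_n = 0.75 × 0.6 × 480 × 7.07 × 233 = 355.8 kN.
Base metal shear (6 mm plate): yield φR_n = 1.0×0.6×345×6×233 = 289.4 kN; rupture φR_n = 0.75×0.6×450×6×233 = 283.1 kN; take 283.1 kN (rupture).
Governing: min(355.8, 283.1) = 283.1 kN → base-metal shear.

283.1 kN (base-metal shear governs)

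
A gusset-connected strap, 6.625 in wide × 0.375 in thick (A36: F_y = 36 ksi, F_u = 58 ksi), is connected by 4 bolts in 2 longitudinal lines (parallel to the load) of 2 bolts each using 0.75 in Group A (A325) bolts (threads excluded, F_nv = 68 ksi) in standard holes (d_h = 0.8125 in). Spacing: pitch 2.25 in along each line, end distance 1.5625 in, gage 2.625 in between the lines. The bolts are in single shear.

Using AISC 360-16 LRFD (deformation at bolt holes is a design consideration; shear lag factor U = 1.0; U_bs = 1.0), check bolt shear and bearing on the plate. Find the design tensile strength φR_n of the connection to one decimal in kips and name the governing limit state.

90.1 kips (bolt shear governs)

Bolt shear: A_b = π(0.75)²/4 = 0.44179 in². φR_n = 0.75 × 68 × 0.44179 × 4 × 1 = 90.1 kips.
Bearing (0.375 in plate, F_u = 58 ksi): end bolts L_c = 1.5625 − 0.8125/2 = 1.15625, R_n = min(1.2×1.15625×0.375×58, 2.4×0.75×0.375×58) = 30.178 kips/bolt; interior L_c = 2.25 − 0.8125 = 1.4375, R_n = 37.519 kips/bolt. φR_n = 0.75 × (2×30.178 + 2×37.519) = 101.5 kips.
Governing: min(90.1, 101.5) = 90.1 kips → bolt shear.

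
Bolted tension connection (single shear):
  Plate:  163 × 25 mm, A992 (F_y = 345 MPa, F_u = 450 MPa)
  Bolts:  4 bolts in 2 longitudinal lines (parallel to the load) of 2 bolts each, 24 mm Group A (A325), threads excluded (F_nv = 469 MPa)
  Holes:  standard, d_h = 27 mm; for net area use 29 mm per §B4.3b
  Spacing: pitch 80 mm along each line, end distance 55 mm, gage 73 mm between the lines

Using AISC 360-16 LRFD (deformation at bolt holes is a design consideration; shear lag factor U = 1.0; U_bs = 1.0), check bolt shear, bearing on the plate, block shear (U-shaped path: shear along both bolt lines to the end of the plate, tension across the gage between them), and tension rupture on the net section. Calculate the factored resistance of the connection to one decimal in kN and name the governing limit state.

636.5 kN (bolt shear governs)

Bolt shear: A_b = π(24)²/4 = 452.39 mm². φR_n = 0.75 × 469 × 452.39 × 4 × 1 = 636.5 kN.
Bearing (25 mm plate, F_u = 450 MPa): end bolts L_c = 55 − 27/2 = 41.5, R_n = min(1.2×41.5×25×450, 2.4×24×25×450) = 560.25 kN/bolt; interior L_c = 80 − 27 = 53, R_n = 648 kN/bolt. φR_n = 0.75 × (2×560.25 + 2×648) = 1812.4 kN.
Block shear: shear path 2×[55+1×80] = 2×135 mm, A_gv = 6750, A_nv = 2×(135 − 1.5×29)×25 = 4575 mm²; tension across gage: (73 − 1×29)×25 = 1100 mm². R_n = min(0.6×450×4575, 0.6×345×6750) + 1.0×450×1100 = min(1235.3, 1397.3) + 495 = 1730.3 kN. φR_n = 0.75 × 1730.3 = 1297.7 kN.
Tension rupture (net): A_n = (163 − 2×29)×25 = 2625 mm² (U = 1.0, A_e = A_n). φR_n = 0.75 × 450 × 2625 = 885.9 kN.
Governing: min(636.5, 1812.4, 1297.7, 885.9) = 636.5 kN → bolt shear.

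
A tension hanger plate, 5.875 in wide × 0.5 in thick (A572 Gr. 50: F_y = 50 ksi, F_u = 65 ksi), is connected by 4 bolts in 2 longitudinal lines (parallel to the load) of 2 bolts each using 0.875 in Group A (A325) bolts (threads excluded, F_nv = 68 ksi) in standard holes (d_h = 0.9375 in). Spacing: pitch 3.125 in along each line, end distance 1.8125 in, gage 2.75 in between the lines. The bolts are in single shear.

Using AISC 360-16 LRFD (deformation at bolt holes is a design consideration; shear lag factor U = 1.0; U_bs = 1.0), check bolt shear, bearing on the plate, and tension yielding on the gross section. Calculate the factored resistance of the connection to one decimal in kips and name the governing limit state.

Bolt shear: A_b = π(0.875)²/4 = 0.60132 in². φR_n = 0.75 × 68 × 0.60132 × 4 × 1 = 122.7 kips.
Bearing (0.5 in plate, F_u = 65 ksi): end bolts L_c = 1.8125 − 0.9375/2 = 1.34375, R_n = min(1.2×1.34375×0.5×65, 2.4×0.875×0.5×65) = 52.406 kips/bolt; interior L_c = 3.125 − 0.9375 = 2.1875, R_n = 68.25 kips/bolt. φR_n = 0.75 × (2×52.406 + 2×68.25) = 181.0 kips.
Tension yield (gross): A_g = 5.875×0.5 = 2.9375 in². φR_n = 0.90 × 50 × 2.9375 = 132.2 kips.
Governing: min(122.7, 181.0, 132.2) = 122.7 kips → bolt shear.

122.7 kips (bolt shear governs)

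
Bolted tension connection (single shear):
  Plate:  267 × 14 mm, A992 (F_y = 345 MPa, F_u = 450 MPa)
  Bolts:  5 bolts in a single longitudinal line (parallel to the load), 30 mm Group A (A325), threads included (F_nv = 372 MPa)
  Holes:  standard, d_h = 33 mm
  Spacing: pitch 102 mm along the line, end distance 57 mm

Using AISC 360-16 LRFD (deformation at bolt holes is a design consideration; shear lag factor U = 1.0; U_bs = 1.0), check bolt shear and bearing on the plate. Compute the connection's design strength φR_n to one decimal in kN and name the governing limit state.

986.1 kN (bolt shear governs)

Bolt shear: A_b = π(30)²/4 = 706.86 mm². φR_n = 0.75 × 372 × 706.86 × 5 × 1 = 986.1 kN.
Bearing (14 mm plate, F_u = 450 MPa): end bolts L_c = 57 − 33/2 = 40.5, R_n = min(1.2×40.5×14×450, 2.4×30×14×450) = 306.18 kN/bolt; interior L_c = 102 − 33 = 69, R_n = 453.6 kN/bolt. φR_n = 0.75 × (1×306.18 + 4×453.6) = 1590.4 kN.
Governing: min(986.1, 1590.4) = 986.1 kN → bolt shear.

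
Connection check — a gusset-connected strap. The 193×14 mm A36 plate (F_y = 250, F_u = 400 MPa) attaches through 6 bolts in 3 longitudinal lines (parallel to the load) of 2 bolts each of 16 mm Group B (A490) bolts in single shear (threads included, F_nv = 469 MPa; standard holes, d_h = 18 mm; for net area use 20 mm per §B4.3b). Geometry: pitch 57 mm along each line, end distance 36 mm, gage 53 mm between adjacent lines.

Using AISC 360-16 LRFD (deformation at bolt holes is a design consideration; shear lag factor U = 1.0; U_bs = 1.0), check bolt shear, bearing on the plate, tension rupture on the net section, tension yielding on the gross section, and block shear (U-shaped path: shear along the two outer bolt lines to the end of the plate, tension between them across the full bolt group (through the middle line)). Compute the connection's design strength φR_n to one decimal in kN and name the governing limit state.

Bolt shear: A_b = π(16)²/4 = 201.06 mm². φR_n = 0.75 × 469 × 201.06 × 6 × 1 = 424.3 kN.
Bearing (14 mm plate, F_u = 400 MPa): end bolts L_c = 36 − 18/2 = 27, R_n = min(1.2×27×14×400, 2.4×16×14×400) = 181.44 kN/bolt; interior L_c = 57 − 18 = 39, R_n = 215.04 kN/bolt. φR_n = 0.75 × (3×181.44 + 3×215.04) = 892.1 kN.
Tension rupture (net): A_n = (193 − 3×20)×14 = 1862 mm² (U = 1.0, A_e = A_n). φR_n = 0.75 × 400 × 1862 = 558.6 kN.
Tension yield (gross): A_g = 193×14 = 2702 mm². φR_n = 0.90 × 250 × 2702 = 608.0 kN.
Block shear: shear path 2×[36+1×57] = 2×93 mm, A_gv = 2604, A_nv = 2×(93 − 1.5×20)×14 = 1764 mm²; tension across gage: (106 − 2×20)×14 = 924 mm². R_n = min(0.6×400×1764, 0.6×250×2604) + 1.0×400×924 = min(423.36, 390.6) + 369.6 = 760.2 kN. φR_n = 0.75 × 760.2 = 570.2 kN.
Governing: min(424.3, 892.1, 558.6, 608.0, 570.2) = 424.3 kN → bolt shear.

424.3 kN (bolt shear governs)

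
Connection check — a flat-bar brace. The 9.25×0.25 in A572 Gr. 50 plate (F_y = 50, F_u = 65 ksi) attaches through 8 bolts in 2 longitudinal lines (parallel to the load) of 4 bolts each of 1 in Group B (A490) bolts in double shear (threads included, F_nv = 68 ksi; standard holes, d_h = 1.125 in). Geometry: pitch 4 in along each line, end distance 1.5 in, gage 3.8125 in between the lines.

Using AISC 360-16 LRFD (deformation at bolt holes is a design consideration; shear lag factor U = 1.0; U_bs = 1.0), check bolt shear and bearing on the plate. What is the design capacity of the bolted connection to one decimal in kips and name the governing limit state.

Bolt shear: A_b = π(1)²/4 = 0.7854 in². φR_n = 0.75 × 68 × 0.7854 × 8 × 2 = 640.9 kips.
Bearing (0.25 in plate, F_u = 65 ksi): end bolts L_c = 1.5 − 1.125/2 = 0.9375, R_n = min(1.2×0.9375×0.25×65, 2.4×1×0.25×65) = 18.281 kips/bolt; interior L_c = 4 − 1.125 = 2.875, R_n = 39 kips/bolt. φR_n = 0.75 × (2×18.281 + 6×39) = 202.9 kips.
Governing: min(640.9, 202.9) = 202.9 kips → bearing.

202.9 kips (bearing governs)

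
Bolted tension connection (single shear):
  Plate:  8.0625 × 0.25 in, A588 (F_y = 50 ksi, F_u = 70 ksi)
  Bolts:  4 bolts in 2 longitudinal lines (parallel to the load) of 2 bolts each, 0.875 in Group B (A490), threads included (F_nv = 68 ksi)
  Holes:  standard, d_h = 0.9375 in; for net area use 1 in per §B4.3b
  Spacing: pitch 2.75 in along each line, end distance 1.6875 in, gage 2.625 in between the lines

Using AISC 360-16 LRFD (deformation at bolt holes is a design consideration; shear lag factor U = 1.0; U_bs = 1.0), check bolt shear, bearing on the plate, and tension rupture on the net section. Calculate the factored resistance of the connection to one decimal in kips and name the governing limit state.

79.6 kips (net-section rupture governs)

Bolt shear: A_b = π(0.875)²/4 = 0.60132 in². φR_n = 0.75 × 68 × 0.60132 × 4 × 1 = 122.7 kips.
Bearing (0.25 in plate, F_u = 70 ksi): end bolts L_c = 1.6875 − 0.9375/2 = 1.21875, R_n = min(1.2×1.21875×0.25×70, 2.4×0.875×0.25×70) = 25.594 kips/bolt; interior L_c = 2.75 − 0.9375 = 1.8125, R_n = 36.75 kips/bolt. φR_n = 0.75 × (2×25.594 + 2×36.75) = 93.5 kips.
Tension rupture (net): A_n = (8.0625 − 2×1)×0.25 = 1.5156 in² (U = 1.0, A_e = A_n). φR_n = 0.75 × 70 × 1.5156 = 79.6 kips.
Governing: min(122.7, 93.5, 79.6) = 79.6 kips → net-section rupture.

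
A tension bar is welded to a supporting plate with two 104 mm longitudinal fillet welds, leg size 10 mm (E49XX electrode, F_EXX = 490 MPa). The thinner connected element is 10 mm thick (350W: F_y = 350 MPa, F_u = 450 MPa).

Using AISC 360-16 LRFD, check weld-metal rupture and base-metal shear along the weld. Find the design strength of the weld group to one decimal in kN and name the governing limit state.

Weld metal: throat = 0.707×10 = 7.07 mm, L = 2×104 = 208 mm. φR_n = 0.75 × 0.6 × 490 × 7.07 × 208 = 324.3 kN.
Base metal shear (10 mm plate): yield φR_n = 1.0×0.6×350×10×208 = 436.8 kN; rupture φR_n = 0.75×0.6×450×10×208 = 421.2 kN; take 421.2 kN (rupture).
Governing: min(324.3, 421.2) = 324.3 kN → weld metal.

324.3 kN (weld metal governs)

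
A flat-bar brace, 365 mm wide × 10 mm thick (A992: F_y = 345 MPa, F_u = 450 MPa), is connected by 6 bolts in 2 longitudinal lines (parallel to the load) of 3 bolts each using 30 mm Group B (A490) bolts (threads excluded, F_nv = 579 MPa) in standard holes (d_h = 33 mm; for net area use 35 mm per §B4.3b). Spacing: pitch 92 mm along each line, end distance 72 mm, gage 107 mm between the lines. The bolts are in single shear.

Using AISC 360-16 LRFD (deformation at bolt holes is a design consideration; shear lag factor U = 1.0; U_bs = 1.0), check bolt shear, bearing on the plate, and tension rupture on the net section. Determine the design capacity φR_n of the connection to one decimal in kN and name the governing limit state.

995.6 kN (net-section rupture governs)

Bolt shear: A_b = π(30)²/4 = 706.86 mm². φR_n = 0.75 × 579 × 706.86 × 6 × 1 = 1841.7 kN.
Bearing (10 mm plate, F_u = 450 MPa): end bolts L_c = 72 − 33/2 = 55.5, R_n = min(1.2×55.5×10×450, 2.4×30×10×450) = 299.7 kN/bolt; interior L_c = 92 − 33 = 59, R_n = 318.6 kN/bolt. φR_n = 0.75 × (2×299.7 + 4×318.6) = 1405.4 kN.
Tension rupture (net): A_n = (365 − 2×35)×10 = 2950 mm² (U = 1.0, A_e = A_n). φR_n = 0.75 × 450 × 2950 = 995.6 kN.
Governing: min(1841.7, 1405.4, 995.6) = 995.6 kN → net-section rupture.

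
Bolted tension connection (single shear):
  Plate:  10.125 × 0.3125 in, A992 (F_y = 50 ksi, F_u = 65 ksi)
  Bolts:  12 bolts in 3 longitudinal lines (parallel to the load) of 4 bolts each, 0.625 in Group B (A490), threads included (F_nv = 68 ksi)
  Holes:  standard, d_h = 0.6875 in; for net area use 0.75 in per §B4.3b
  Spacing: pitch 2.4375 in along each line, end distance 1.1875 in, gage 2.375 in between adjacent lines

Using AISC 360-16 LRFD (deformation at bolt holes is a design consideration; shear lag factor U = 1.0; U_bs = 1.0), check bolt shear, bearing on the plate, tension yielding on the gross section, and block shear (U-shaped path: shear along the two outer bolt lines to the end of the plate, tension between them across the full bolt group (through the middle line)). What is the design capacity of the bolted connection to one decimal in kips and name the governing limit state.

Bolt shear: A_b = π(0.625)²/4 = 0.3068 in². φR_n = 0.75 × 68 × 0.3068 × 12 × 1 = 187.8 kips.
Bearing (0.3125 in plate, F_u = 65 ksi): end bolts L_c = 1.1875 − 0.6875/2 = 0.84375, R_n = min(1.2×0.84375×0.3125×65, 2.4×0.625×0.3125×65) = 20.566 kips/bolt; interior L_c = 2.4375 − 0.6875 = 1.75, R_n = 30.469 kips/bolt. φR_n = 0.75 × (3×20.566 + 9×30.469) = 251.9 kips.
Tension yield (gross): A_g = 10.125×0.3125 = 3.1641 in². φR_n = 0.90 × 50 × 3.1641 = 142.4 kips.
Block shear: shear path 2×[1.1875+3×2.4375] = 2×8.5 in, A_gv = 5.3125, A_nv = 2×(8.5 − 3.5×0.75)×0.3125 = 3.6719 in²; tension across gage: (4.75 − 2×0.75)×0.3125 = 1.0156 in². R_n = min(0.6×65×3.6719, 0.6×50×5.3125) + 1.0×65×1.0156 = min(143.2, 159.38) + 66.014 = 209.21 kips. φR_n = 0.75 × 209.21 = 156.9 kips.
Governing: min(187.8, 251.9, 142.4, 156.9) = 142.4 kips → gross-section yield.

142.4 kips (gross-section yield governs)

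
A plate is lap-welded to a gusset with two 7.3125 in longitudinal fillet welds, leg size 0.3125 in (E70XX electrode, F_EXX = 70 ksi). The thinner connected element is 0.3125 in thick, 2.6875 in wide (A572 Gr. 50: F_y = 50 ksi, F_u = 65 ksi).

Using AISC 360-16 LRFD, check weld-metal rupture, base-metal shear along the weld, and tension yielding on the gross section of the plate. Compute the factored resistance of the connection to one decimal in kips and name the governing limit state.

Weld metal: throat = 0.707×0.3125 = 0.22094 in, L = 2×7.3125 = 14.625 in. φR_n = 0.75 × 0.6 × 70 × 0.22094 × 14.625 = 101.8 kips.
Base metal shear (0.3125 in plate): yield φR_n = 1.0×0.6×50×0.3125×14.625 = 137.1 kips; rupture φR_n = 0.75×0.6×65×0.3125×14.625 = 133.7 kips; take 133.7 kips (rupture).
Tension yield (gross): A_g = 2.6875×0.3125 = 0.83984 in². φR_n = 0.90 × 50 × 0.83984 = 37.8 kips.
Governing: min(101.8, 133.7, 37.8) = 37.8 kips → gross-section yield.

37.8 kips (gross-section yield governs)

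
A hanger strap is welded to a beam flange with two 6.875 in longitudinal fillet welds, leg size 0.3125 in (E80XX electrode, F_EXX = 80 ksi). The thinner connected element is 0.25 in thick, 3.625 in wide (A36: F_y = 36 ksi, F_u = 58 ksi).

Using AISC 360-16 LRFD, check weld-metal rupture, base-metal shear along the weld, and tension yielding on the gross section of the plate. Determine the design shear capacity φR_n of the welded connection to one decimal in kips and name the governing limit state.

29.4 kips (gross-section yield governs)

Weld metal: throat = 0.707×0.3125 = 0.22094 in, L = 2×6.875 = 13.75 in. φR_n = 0.75 × 0.6 × 80 × 0.22094 × 13.75 = 109.4 kips.
Base metal shear (0.25 in plate): yield φR_n = 1.0×0.6×36×0.25×13.75 = 74.3 kips; rupture φR_n = 0.75×0.6×58×0.25×13.75 = 89.7 kips; take 74.3 kips (yield).
Tension yield (gross): A_g = 3.625×0.25 = 0.90625 in². φR_n = 0.90 × 36 × 0.90625 = 29.4 kips.
Governing: min(109.4, 74.3, 29.4) = 29.4 kips → gross-section yield.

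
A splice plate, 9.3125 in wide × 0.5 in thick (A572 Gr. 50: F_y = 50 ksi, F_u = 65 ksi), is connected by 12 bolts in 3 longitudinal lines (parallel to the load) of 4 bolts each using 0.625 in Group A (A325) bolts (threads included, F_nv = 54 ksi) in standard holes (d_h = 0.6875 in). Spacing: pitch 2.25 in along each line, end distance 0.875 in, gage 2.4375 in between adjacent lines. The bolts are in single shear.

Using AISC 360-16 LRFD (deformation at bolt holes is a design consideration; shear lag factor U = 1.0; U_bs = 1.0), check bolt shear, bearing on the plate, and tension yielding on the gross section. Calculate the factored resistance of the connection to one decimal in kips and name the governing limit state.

149.1 kips (bolt shear governs)

Bolt shear: A_b = π(0.625)²/4 = 0.3068 in². φR_n = 0.75 × 54 × 0.3068 × 12 × 1 = 149.1 kips.
Bearing (0.5 in plate, F_u = 65 ksi): end bolts L_c = 0.875 − 0.6875/2 = 0.53125, R_n = min(1.2×0.53125×0.5×65, 2.4×0.625×0.5×65) = 20.719 kips/bolt; interior L_c = 2.25 − 0.6875 = 1.5625, R_n = 48.75 kips/bolt. φR_n = 0.75 × (3×20.719 + 9×48.75) = 375.7 kips.
Tension yield (gross): A_g = 9.3125×0.5 = 4.6563 in². φR_n = 0.90 × 50 × 4.6563 = 209.5 kips.
Governing: min(149.1, 375.7, 209.5) = 149.1 kips → bolt shear.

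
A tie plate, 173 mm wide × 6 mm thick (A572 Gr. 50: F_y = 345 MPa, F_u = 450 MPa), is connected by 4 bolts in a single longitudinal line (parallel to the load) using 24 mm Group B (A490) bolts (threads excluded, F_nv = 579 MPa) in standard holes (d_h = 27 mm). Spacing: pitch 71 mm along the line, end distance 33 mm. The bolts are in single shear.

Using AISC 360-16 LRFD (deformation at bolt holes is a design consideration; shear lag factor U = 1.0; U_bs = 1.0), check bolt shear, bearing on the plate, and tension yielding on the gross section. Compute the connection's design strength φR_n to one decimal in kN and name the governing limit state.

Bolt shear: A_b = π(24)²/4 = 452.39 mm². φR_n = 0.75 × 579 × 452.39 × 4 × 1 = 785.8 kN.
Bearing (6 mm plate, F_u = 450 MPa): end bolts L_c = 33 − 27/2 = 19.5, R_n = min(1.2×19.5×6×450, 2.4×24×6×450) = 63.18 kN/bolt; interior L_c = 71 − 27 = 44, R_n = 142.56 kN/bolt. φR_n = 0.75 × (1×63.18 + 3×142.56) = 368.1 kN.
Tension yield (gross): A_g = 173×6 = 1038 mm². φR_n = 0.90 × 345 × 1038 = 322.3 kN.
Governing: min(785.8, 368.1, 322.3) = 322.3 kN → gross-section yield.

322.3 kN (gross-section yield governs)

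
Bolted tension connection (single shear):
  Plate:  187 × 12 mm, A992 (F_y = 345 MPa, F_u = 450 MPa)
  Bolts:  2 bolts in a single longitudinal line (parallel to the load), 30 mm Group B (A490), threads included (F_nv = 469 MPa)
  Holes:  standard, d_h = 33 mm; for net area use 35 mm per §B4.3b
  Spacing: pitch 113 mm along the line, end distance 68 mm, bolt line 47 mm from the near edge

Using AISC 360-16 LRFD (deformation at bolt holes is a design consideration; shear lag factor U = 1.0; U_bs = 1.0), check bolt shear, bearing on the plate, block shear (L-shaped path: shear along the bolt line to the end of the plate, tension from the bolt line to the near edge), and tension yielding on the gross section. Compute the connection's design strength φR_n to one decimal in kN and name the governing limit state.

431.7 kN (block shear governs)

Bolt shear: A_b = π(30)²/4 = 706.86 mm². φR_n = 0.75 × 469 × 706.86 × 2 × 1 = 497.3 kN.
Bearing (12 mm plate, F_u = 450 MPa): end bolts L_c = 68 − 33/2 = 51.5, R_n = min(1.2×51.5×12×450, 2.4×30×12×450) = 333.72 kN/bolt; interior L_c = 113 − 33 = 80, R_n = 388.8 kN/bolt. φR_n = 0.75 × (1×333.72 + 1×388.8) = 541.9 kN.
Block shear: shear path 1×[68+1×113] = 1×181 mm, A_gv = 2172, A_nv = 1×(181 − 1.5×35)×12 = 1542 mm²; tension to near edge: (47 − 0.5×35)×12 = 354 mm². R_n = min(0.6×450×1542, 0.6×345×2172) + 1.0×450×354 = min(416.34, 449.6) + 159.3 = 575.64 kN. φR_n = 0.75 × 575.64 = 431.7 kN.
Tension yield (gross): A_g = 187×12 = 2244 mm². φR_n = 0.90 × 345 × 2244 = 696.8 kN.
Governing: min(497.3, 541.9, 431.7, 696.8) = 431.7 kN → block shear.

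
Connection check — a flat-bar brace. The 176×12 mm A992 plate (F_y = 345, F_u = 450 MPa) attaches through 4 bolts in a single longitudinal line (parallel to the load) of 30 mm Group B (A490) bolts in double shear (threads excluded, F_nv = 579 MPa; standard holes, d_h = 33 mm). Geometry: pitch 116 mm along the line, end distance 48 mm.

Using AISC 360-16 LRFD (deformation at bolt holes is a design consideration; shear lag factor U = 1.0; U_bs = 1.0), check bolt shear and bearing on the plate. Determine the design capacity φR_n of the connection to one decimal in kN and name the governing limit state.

1027.9 kN (bearing governs)

Bolt shear: A_b = π(30)²/4 = 706.86 mm². φR_n = 0.75 × 579 × 706.86 × 4 × 2 = 2455.6 kN.
Bearing (12 mm plate, F_u = 450 MPa): end bolts L_c = 48 − 33/2 = 31.5, R_n = min(1.2×31.5×12×450, 2.4×30×12×450) = 204.12 kN/bolt; interior L_c = 116 − 33 = 83, R_n = 388.8 kN/bolt. φR_n = 0.75 × (1×204.12 + 3×388.8) = 1027.9 kN.
Governing: min(2455.6, 1027.9) = 1027.9 kN → bearing.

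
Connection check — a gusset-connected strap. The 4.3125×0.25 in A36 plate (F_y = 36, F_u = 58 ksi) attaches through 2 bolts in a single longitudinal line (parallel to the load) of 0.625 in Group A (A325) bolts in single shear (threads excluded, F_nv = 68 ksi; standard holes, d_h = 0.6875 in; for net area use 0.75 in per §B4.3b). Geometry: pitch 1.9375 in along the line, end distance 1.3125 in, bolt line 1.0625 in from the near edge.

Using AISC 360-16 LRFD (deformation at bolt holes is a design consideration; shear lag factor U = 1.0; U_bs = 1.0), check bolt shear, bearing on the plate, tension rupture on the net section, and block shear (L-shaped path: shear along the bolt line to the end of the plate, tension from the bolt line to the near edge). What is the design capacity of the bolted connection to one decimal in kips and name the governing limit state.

Bolt shear: A_b = π(0.625)²/4 = 0.3068 in². φR_n = 0.75 × 68 × 0.3068 × 2 × 1 = 31.3 kips.
Bearing (0.25 in plate, F_u = 58 ksi): end bolts L_c = 1.3125 − 0.6875/2 = 0.96875, R_n = min(1.2×0.96875×0.25×58, 2.4×0.625×0.25×58) = 16.856 kips/bolt; interior L_c = 1.9375 − 0.6875 = 1.25, R_n = 21.75 kips/bolt. φR_n = 0.75 × (1×16.856 + 1×21.75) = 29.0 kips.
Tension rupture (net): A_n = (4.3125 − 1×0.75)×0.25 = 0.89063 in² (U = 1.0, A_e = A_n). φR_n = 0.75 × 58 × 0.89063 = 38.7 kips.
Block shear: shear path 1×[1.3125+1×1.9375] = 1×3.25 in, A_gv = 0.8125, A_nv = 1×(3.25 − 1.5×0.75)×0.25 = 0.53125 in²; tension to near edge: (1.0625 − 0.5×0.75)×0.25 = 0.17188 in². R_n = min(0.6×58×0.53125, 0.6×36×0.8125) + 1.0×58×0.17188 = min(18.488, 17.55) + 9.969 = 27.519 kips. φR_n = 0.75 × 27.519 = 20.6 kips.
Governing: min(31.3, 29.0, 38.7, 20.6) = 20.6 kips → block shear.

20.6 kips (block shear governs)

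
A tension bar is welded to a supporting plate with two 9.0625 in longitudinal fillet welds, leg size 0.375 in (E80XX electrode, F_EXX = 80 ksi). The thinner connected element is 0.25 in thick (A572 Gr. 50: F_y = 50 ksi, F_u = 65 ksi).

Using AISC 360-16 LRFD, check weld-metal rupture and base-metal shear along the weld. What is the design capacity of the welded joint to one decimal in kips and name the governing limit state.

Weld metal: throat = 0.707×0.375 = 0.26513 in, L = 2×9.0625 = 18.125 in. φR_n = 0.75 × 0.6 × 80 × 0.26513 × 18.125 = 173.0 kips.
Base metal shear (0.25 in plate): yield φR_n = 1.0×0.6×50×0.25×18.125 = 135.9 kips; rupture φR_n = 0.75×0.6×65×0.25×18.125 = 132.5 kips; take 132.5 kips (rupture).
Governing: min(173.0, 132.5) = 132.5 kips → base-metal shear.

132.5 kips (base-metal shear governs)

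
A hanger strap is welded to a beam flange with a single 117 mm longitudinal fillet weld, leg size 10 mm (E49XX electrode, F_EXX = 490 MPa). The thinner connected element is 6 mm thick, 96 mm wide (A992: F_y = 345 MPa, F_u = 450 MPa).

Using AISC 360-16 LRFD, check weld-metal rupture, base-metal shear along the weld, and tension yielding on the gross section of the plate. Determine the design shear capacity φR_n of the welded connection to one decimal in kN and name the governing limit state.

Weld metal: throat = 0.707×10 = 7.07 mm, L = 117 mm. φR_n = 0.75 × 0.6 × 490 × 7.07 × 117 = 182.4 kN.
Base metal shear (6 mm plate): yield φR_n = 1.0×0.6×345×6×117 = 145.3 kN; rupture φR_n = 0.75×0.6×450×6×117 = 142.2 kN; take 142.2 kN (rupture).
Tension yield (gross): A_g = 96×6 = 576 mm². φR_n = 0.90 × 345 × 576 = 178.8 kN.
Governing: min(182.4, 142.2, 178.8) = 142.2 kN → base-metal shear.

142.2 kN (base-metal shear governs)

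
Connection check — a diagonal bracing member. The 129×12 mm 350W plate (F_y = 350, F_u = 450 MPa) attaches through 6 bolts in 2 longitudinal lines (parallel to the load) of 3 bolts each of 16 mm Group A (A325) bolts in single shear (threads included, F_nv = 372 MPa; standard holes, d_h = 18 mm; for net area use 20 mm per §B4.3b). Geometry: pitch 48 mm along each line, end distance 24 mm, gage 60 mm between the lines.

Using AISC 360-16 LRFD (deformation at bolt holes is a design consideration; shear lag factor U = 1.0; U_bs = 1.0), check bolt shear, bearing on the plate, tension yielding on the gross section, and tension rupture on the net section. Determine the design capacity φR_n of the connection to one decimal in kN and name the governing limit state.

Bolt shear: A_b = π(16)²/4 = 201.06 mm². φR_n = 0.75 × 372 × 201.06 × 6 × 1 = 336.6 kN.
Bearing (12 mm plate, F_u = 450 MPa): end bolts L_c = 24 − 18/2 = 15, R_n = min(1.2×15×12×450, 2.4×16×12×450) = 97.2 kN/bolt; interior L_c = 48 − 18 = 30, R_n = 194.4 kN/bolt. φR_n = 0.75 × (2×97.2 + 4×194.4) = 729.0 kN.
Tension yield (gross): A_g = 129×12 = 1548 mm². φR_n = 0.90 × 350 × 1548 = 487.6 kN.
Tension rupture (net): A_n = (129 − 2×20)×12 = 1068 mm² (U = 1.0, A_e = A_n). φR_n = 0.75 × 450 × 1068 = 360.5 kN.
Governing: min(336.6, 729.0, 487.6, 360.5) = 336.6 kN → bolt shear.

336.6 kN (bolt shear governs)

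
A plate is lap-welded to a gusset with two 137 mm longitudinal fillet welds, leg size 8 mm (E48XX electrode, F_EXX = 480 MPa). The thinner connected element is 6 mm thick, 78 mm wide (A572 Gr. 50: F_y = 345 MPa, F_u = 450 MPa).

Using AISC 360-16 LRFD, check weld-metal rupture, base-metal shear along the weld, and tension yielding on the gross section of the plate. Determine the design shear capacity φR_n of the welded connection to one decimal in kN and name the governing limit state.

Weld metal: throat = 0.707×8 = 5.656 mm, L = 2×137 = 274 mm. φR_n = 0.75 × 0.6 × 480 × 5.656 × 274 = 334.7 kN.
Base metal shear (6 mm plate): yield φR_n = 1.0×0.6×345×6×274 = 340.3 kN; rupture φR_n = 0.75×0.6×450×6×274 = 332.9 kN; take 332.9 kN (rupture).
Tension yield (gross): A_g = 78×6 = 468 mm². φR_n = 0.90 × 345 × 468 = 145.3 kN.
Governing: min(334.7, 332.9, 145.3) = 145.3 kN → gross-section yield.

145.3 kN (gross-section yield governs)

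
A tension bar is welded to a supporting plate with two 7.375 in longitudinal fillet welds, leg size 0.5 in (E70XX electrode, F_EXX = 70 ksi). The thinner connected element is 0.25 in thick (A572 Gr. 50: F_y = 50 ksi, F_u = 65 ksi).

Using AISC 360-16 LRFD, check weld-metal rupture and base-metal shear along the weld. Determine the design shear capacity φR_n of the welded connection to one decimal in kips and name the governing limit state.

Weld metal: throat = 0.707×0.5 = 0.3535 in, L = 2×7.375 = 14.75 in. φR_n = 0.75 × 0.6 × 70 × 0.3535 × 14.75 = 164.2 kips.
Base metal shear (0.25 in plate): yield φR_n = 1.0×0.6×50×0.25×14.75 = 110.6 kips; rupture φR_n = 0.75×0.6×65×0.25×14.75 = 107.9 kips; take 107.9 kips (rupture).
Governing: min(164.2, 107.9) = 107.9 kips → base-metal shear.

107.9 kips (base-metal shear governs)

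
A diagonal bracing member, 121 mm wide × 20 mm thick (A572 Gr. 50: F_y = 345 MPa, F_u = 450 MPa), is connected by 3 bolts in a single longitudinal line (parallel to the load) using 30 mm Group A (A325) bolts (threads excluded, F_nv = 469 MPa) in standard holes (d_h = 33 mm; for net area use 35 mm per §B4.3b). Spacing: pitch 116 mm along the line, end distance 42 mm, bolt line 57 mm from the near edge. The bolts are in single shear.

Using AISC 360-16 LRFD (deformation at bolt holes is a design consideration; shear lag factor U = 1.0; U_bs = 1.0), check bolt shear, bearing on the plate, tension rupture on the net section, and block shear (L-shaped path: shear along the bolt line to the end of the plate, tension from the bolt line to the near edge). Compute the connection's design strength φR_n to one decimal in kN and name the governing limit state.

580.5 kN (net-section rupture governs)

Bolt shear: A_b = π(30)²/4 = 706.86 mm². φR_n = 0.75 × 469 × 706.86 × 3 × 1 = 745.9 kN.
Bearing (20 mm plate, F_u = 450 MPa): end bolts L_c = 42 − 33/2 = 25.5, R_n = min(1.2×25.5×20×450, 2.4×30×20×450) = 275.4 kN/bolt; interior L_c = 116 − 33 = 83, R_n = 648 kN/bolt. φR_n = 0.75 × (1×275.4 + 2×648) = 1178.6 kN.
Tension rupture (net): A_n = (121 − 1×35)×20 = 1720 mm² (U = 1.0, A_e = A_n). φR_n = 0.75 × 450 × 1720 = 580.5 kN.
Block shear: shear path 1×[42+2×116] = 1×274 mm, A_gv = 5480, A_nv = 1×(274 − 2.5×35)×20 = 3730 mm²; tension to near edge: (57 − 0.5×35)×20 = 790 mm². R_n = min(0.6×450×3730, 0.6×345×5480) + 1.0×450×790 = min(1007.1, 1134.4) + 355.5 = 1362.6 kN. φR_n = 0.75 × 1362.6 = 1022.0 kN.
Governing: min(745.9, 1178.6, 580.5, 1022.0) = 580.5 kN → net-section rupture.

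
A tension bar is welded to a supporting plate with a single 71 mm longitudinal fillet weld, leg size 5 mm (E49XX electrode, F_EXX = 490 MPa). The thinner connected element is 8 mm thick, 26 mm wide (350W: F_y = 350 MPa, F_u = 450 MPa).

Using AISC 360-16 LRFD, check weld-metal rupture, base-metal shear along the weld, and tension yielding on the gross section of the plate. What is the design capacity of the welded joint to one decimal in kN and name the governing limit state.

Weld metal: throat = 0.707×5 = 3.535 mm, L = 71 mm. φR_n = 0.75 × 0.6 × 490 × 3.535 × 71 = 55.3 kN.
Base metal shear (8 mm plate): yield φR_n = 1.0×0.6×350×8×71 = 119.3 kN; rupture φR_n = 0.75×0.6×450×8×71 = 115.0 kN; take 115.0 kN (rupture).
Tension yield (gross): A_g = 26×8 = 208 mm². φR_n = 0.90 × 350 × 208 = 65.5 kN.
Governing: min(55.3, 115.0, 65.5) = 55.3 kN → weld metal.

55.3 kN (weld metal governs)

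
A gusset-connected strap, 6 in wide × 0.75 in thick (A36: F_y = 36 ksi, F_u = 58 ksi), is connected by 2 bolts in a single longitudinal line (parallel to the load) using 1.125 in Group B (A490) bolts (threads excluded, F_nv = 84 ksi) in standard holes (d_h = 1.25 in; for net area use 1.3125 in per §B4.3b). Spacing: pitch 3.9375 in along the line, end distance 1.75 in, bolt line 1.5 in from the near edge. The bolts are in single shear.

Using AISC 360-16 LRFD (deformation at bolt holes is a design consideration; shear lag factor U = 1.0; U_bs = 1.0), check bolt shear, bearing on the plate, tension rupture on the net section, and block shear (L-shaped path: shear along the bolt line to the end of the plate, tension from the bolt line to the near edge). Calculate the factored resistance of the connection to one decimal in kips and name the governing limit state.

Bolt shear: A_b = π(1.125)²/4 = 0.99402 in². φR_n = 0.75 × 84 × 0.99402 × 2 × 1 = 125.2 kips.
Bearing (0.75 in plate, F_u = 58 ksi): end bolts L_c = 1.75 − 1.25/2 = 1.125, R_n = min(1.2×1.125×0.75×58, 2.4×1.125×0.75×58) = 58.725 kips/bolt; interior L_c = 3.9375 − 1.25 = 2.6875, R_n = 117.45 kips/bolt. φR_n = 0.75 × (1×58.725 + 1×117.45) = 132.1 kips.
Tension rupture (net): A_n = (6 − 1×1.3125)×0.75 = 3.5156 in² (U = 1.0, A_e = A_n). φR_n = 0.75 × 58 × 3.5156 = 152.9 kips.
Block shear: shear path 1×[1.75+1×3.9375] = 1×5.6875 in, A_gv = 4.2656, A_nv = 1×(5.6875 − 1.5×1.3125)×0.75 = 2.7891 in²; tension to near edge: (1.5 − 0.5×1.3125)×0.75 = 0.63281 in². R_n = min(0.6×58×2.7891, 0.6×36×4.2656) + 1.0×58×0.63281 = min(97.061, 92.137) + 36.703 = 128.84 kips. φR_n = 0.75 × 128.84 = 96.6 kips.
Governing: min(125.2, 132.1, 152.9, 96.6) = 96.6 kips → block shear.

96.6 kips (block shear governs)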